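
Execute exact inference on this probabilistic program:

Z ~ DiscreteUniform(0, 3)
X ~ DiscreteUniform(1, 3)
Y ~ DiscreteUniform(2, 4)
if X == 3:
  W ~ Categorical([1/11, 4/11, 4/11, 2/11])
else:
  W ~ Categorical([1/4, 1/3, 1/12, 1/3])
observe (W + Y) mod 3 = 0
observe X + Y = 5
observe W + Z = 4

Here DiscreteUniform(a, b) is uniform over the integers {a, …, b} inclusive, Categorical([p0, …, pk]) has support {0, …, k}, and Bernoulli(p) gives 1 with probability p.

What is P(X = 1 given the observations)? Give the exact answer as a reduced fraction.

Enumerate traces; 3 have nonzero weight after conditioning:
  (Z=1, X=2, Y=3, W=3) weight 1/108
  (Z=2, X=1, Y=4, W=2) weight 1/432
  (Z=3, X=3, Y=2, W=1) weight 1/99
Group by X:
  weight(X=1) = 1/432
  weight(X=2) = 1/108
  weight(X=3) = 1/99
Total weight = 1/432 + 1/108 + 1/99 = 103/4752
P(X=1 | obs) = 1/432 / 103/4752 = 11/103
P(X=2 | obs) = 1/108 / 103/4752 = 44/103
P(X=3 | obs) = 1/99 / 103/4752 = 48/103

P(X = 1 | obs) = 11/103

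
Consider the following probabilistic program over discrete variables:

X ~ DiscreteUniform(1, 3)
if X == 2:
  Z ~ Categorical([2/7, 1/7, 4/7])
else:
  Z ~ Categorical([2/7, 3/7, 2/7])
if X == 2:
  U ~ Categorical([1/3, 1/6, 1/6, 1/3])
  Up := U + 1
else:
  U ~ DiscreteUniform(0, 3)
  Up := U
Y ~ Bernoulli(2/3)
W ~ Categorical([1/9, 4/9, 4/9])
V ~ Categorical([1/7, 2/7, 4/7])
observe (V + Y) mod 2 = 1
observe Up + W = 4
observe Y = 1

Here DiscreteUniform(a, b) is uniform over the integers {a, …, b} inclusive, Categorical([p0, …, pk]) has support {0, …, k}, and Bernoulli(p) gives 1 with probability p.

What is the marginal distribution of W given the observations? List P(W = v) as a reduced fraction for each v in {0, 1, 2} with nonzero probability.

P(W=0) = 1/17, P(W=1) = 8/17, P(W=2) = 8/17

Enumerate traces; 42 have nonzero weight after conditioning:
  (X=1, Z=0, U=2, Y=1, W=2, V=0) weight 4/3969
  (X=1, Z=0, U=2, Y=1, W=2, V=2) weight 16/3969
  (X=1, Z=0, U=3, Y=1, W=1, V=0) weight 4/3969
  (X=1, Z=0, U=3, Y=1, W=1, V=2) weight 16/3969
  (X=1, Z=1, U=2, Y=1, W=2, V=0) weight 2/1323
  (X=1, Z=1, U=2, Y=1, W=2, V=2) weight 8/1323
  (X=1, Z=1, U=3, Y=1, W=1, V=0) weight 2/1323
  (X=1, Z=1, U=3, Y=1, W=1, V=2) weight 8/1323
  (X=2, Z=0, U=3, Y=1, W=0, V=0) weight 4/11907
  … 33 more
Group by W:
  weight(W=0) = 10/1701
  weight(W=1) = 80/1701
  weight(W=2) = 80/1701
Total weight = 10/1701 + 80/1701 + 80/1701 = 170/1701
P(W=0 | obs) = 10/1701 / 170/1701 = 1/17
P(W=1 | obs) = 80/1701 / 170/1701 = 8/17
P(W=2 | obs) = 80/1701 / 170/1701 = 8/17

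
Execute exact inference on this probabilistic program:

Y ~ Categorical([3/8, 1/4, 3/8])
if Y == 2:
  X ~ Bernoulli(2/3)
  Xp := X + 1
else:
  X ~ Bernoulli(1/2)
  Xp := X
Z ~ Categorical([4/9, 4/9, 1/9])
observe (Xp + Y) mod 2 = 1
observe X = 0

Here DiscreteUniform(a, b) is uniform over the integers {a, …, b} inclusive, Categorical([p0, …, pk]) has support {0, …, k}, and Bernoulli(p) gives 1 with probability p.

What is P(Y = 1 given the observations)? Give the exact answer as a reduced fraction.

Enumerate traces; 6 have nonzero weight after conditioning:
  (Y=1, X=0, Z=0) weight 1/18
  (Y=1, X=0, Z=1) weight 1/18
  (Y=1, X=0, Z=2) weight 1/72
  (Y=2, X=0, Z=0) weight 1/18
  (Y=2, X=0, Z=1) weight 1/18
  (Y=2, X=0, Z=2) weight 1/72
Group by Y:
  weight(Y=1) = 1/8
  weight(Y=2) = 1/8
Total weight = 1/8 + 1/8 = 1/4
P(Y=1 | obs) = 1/8 / 1/4 = 1/2
P(Y=2 | obs) = 1/8 / 1/4 = 1/2

P(Y = 1 | obs) = 1/2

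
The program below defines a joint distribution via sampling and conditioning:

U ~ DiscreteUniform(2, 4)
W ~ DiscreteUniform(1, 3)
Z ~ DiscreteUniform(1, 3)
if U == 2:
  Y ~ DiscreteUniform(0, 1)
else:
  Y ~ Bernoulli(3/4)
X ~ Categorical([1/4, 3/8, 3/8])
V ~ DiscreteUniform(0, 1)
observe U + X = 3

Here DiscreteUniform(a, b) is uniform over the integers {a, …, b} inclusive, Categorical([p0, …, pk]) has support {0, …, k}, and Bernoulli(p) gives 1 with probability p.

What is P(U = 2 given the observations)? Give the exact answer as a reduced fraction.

Enumerate traces; 72 have nonzero weight after conditioning:
  (U=2, W=1, Z=1, Y=0, X=1, V=0) weight 1/288
  (U=2, W=1, Z=1, Y=0, X=1, V=1) weight 1/288
  (U=2, W=1, Z=1, Y=1, X=1, V=0) weight 1/288
  (U=2, W=1, Z=1, Y=1, X=1, V=1) weight 1/288
  (U=2, W=1, Z=2, Y=0, X=1, V=0) weight 1/288
  (U=2, W=1, Z=2, Y=0, X=1, V=1) weight 1/288
  (U=2, W=1, Z=2, Y=1, X=1, V=0) weight 1/288
  (U=2, W=1, Z=2, Y=1, X=1, V=1) weight 1/288
  (U=3, W=1, Z=1, Y=0, X=0, V=0) weight 1/864
  … 63 more
Group by U:
  weight(U=2) = 1/8
  weight(U=3) = 1/12
Total weight = 1/8 + 1/12 = 5/24
P(U=2 | obs) = 1/8 / 5/24 = 3/5
P(U=3 | obs) = 1/12 / 5/24 = 2/5

P(U = 2 | obs) = 3/5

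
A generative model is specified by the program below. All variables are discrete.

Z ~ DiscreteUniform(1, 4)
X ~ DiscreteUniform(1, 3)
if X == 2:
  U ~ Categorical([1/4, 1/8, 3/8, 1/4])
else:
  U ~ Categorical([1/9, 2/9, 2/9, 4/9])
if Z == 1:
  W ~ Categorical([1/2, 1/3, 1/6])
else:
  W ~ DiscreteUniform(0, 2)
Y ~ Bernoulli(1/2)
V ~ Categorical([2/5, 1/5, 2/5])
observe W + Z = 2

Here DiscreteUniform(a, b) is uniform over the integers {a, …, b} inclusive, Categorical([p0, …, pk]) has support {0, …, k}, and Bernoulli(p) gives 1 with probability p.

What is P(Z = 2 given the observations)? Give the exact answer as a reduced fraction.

Enumerate traces; 144 have nonzero weight after conditioning:
  (Z=1, X=1, U=0, W=1, Y=0, V=0) weight 1/1620
  (Z=1, X=1, U=0, W=1, Y=0, V=1) weight 1/3240
  (Z=1, X=1, U=0, W=1, Y=0, V=2) weight 1/1620
  (Z=1, X=1, U=0, W=1, Y=1, V=0) weight 1/1620
  (Z=1, X=1, U=0, W=1, Y=1, V=1) weight 1/3240
  (Z=1, X=1, U=0, W=1, Y=1, V=2) weight 1/1620
  (Z=1, X=1, U=1, W=1, Y=0, V=0) weight 1/810
  (Z=1, X=1, U=1, W=1, Y=0, V=1) weight 1/1620
  (Z=2, X=1, U=0, W=0, Y=0, V=0) weight 1/1620
  … 135 more
Group by Z:
  weight(Z=1) = 1/12
  weight(Z=2) = 1/12
Total weight = 1/12 + 1/12 = 1/6
P(Z=1 | obs) = 1/12 / 1/6 = 1/2
P(Z=2 | obs) = 1/12 / 1/6 = 1/2

P(Z = 2 | obs) = 1/2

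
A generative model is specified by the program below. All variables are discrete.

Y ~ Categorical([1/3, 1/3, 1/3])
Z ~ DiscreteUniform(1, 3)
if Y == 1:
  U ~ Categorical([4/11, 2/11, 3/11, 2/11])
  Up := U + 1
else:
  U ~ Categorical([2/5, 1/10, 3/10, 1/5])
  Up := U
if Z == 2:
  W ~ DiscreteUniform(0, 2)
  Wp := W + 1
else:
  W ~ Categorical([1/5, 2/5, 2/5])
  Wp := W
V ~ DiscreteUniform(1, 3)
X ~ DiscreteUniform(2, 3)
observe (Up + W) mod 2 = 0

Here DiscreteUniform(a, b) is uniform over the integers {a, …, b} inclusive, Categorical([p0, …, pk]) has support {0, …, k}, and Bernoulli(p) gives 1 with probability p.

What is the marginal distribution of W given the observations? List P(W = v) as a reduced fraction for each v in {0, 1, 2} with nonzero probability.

P(W=0) = 97/352, P(W=1) = 289/968, P(W=2) = 1649/3872

Enumerate traces; 324 have nonzero weight after conditioning:
  (Y=0, Z=1, U=0, W=0, V=1, X=2) weight 1/675
  (Y=0, Z=1, U=0, W=0, V=1, X=3) weight 1/675
  (Y=0, Z=1, U=0, W=0, V=2, X=2) weight 1/675
  (Y=0, Z=1, U=0, W=0, V=2, X=3) weight 1/675
  (Y=0, Z=1, U=0, W=0, V=3, X=2) weight 1/675
  (Y=0, Z=1, U=0, W=0, V=3, X=3) weight 1/675
  (Y=0, Z=1, U=0, W=2, V=1, X=2) weight 2/675
  (Y=0, Z=1, U=0, W=2, V=1, X=3) weight 2/675
  (Y=0, Z=1, U=1, W=1, V=1, X=2) weight 1/1350
  … 315 more
Group by W:
  weight(W=0) = 97/675
  weight(W=1) = 1156/7425
  weight(W=2) = 1649/7425
Total weight = 97/675 + 1156/7425 + 1649/7425 = 352/675
P(W=0 | obs) = 97/675 / 352/675 = 97/352
P(W=1 | obs) = 1156/7425 / 352/675 = 289/968
P(W=2 | obs) = 1649/7425 / 352/675 = 1649/3872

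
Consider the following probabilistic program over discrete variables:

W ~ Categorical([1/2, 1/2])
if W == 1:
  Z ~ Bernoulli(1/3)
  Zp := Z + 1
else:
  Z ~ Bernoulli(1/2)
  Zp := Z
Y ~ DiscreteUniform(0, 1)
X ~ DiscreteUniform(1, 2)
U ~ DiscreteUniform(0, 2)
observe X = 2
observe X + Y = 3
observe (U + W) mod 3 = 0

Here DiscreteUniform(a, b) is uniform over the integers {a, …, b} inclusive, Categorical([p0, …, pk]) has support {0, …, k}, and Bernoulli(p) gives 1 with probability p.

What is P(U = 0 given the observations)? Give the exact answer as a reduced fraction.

P(U = 0 | obs) = 1/2

Enumerate traces; 4 have nonzero weight after conditioning:
  (W=0, Z=0, Y=1, X=2, U=0) weight 1/48
  (W=0, Z=1, Y=1, X=2, U=0) weight 1/48
  (W=1, Z=0, Y=1, X=2, U=2) weight 1/36
  (W=1, Z=1, Y=1, X=2, U=2) weight 1/72
Group by U:
  weight(U=0) = 1/24
  weight(U=2) = 1/24
Total weight = 1/24 + 1/24 = 1/12
P(U=0 | obs) = 1/24 / 1/12 = 1/2
P(U=2 | obs) = 1/24 / 1/12 = 1/2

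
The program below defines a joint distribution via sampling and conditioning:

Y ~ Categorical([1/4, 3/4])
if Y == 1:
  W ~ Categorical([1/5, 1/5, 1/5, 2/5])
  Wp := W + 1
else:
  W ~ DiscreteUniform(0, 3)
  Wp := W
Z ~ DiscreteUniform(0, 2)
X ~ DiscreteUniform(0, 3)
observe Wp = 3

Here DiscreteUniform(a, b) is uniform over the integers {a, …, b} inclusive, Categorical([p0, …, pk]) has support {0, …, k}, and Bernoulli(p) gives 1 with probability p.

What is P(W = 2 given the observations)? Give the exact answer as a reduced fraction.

P(W = 2 | obs) = 12/17

Enumerate traces; 24 have nonzero weight after conditioning:
  (Y=0, W=3, Z=0, X=0) weight 1/192
  (Y=0, W=3, Z=0, X=1) weight 1/192
  (Y=0, W=3, Z=0, X=2) weight 1/192
  (Y=0, W=3, Z=0, X=3) weight 1/192
  (Y=0, W=3, Z=1, X=0) weight 1/192
  (Y=0, W=3, Z=1, X=1) weight 1/192
  (Y=0, W=3, Z=1, X=2) weight 1/192
  (Y=0, W=3, Z=1, X=3) weight 1/192
  (Y=1, W=2, Z=0, X=0) weight 1/80
  … 15 more
Group by W:
  weight(W=2) = 3/20
  weight(W=3) = 1/16
Total weight = 3/20 + 1/16 = 17/80
P(W=2 | obs) = 3/20 / 17/80 = 12/17
P(W=3 | obs) = 1/16 / 17/80 = 5/17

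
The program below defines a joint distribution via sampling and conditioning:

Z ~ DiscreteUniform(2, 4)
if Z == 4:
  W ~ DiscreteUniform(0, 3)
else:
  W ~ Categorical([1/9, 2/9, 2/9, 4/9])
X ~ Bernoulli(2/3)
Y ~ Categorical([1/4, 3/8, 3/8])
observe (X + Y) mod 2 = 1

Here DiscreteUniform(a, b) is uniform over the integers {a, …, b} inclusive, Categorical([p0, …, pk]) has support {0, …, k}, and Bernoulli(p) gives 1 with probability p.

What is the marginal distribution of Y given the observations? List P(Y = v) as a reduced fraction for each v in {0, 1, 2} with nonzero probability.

P(Y=0) = 4/13, P(Y=1) = 3/13, P(Y=2) = 6/13

Enumerate traces; 36 have nonzero weight after conditioning:
  (Z=2, W=0, X=0, Y=1) weight 1/216
  (Z=2, W=0, X=1, Y=0) weight 1/162
  (Z=2, W=0, X=1, Y=2) weight 1/108
  (Z=2, W=1, X=0, Y=1) weight 1/108
  (Z=2, W=1, X=1, Y=0) weight 1/81
  (Z=2, W=1, X=1, Y=2) weight 1/54
  (Z=2, W=2, X=0, Y=1) weight 1/108
  (Z=2, W=2, X=1, Y=0) weight 1/81
  … 28 more
Group by Y:
  weight(Y=0) = 1/6
  weight(Y=1) = 1/8
  weight(Y=2) = 1/4
Total weight = 1/6 + 1/8 + 1/4 = 13/24
P(Y=0 | obs) = 1/6 / 13/24 = 4/13
P(Y=1 | obs) = 1/8 / 13/24 = 3/13
P(Y=2 | obs) = 1/4 / 13/24 = 6/13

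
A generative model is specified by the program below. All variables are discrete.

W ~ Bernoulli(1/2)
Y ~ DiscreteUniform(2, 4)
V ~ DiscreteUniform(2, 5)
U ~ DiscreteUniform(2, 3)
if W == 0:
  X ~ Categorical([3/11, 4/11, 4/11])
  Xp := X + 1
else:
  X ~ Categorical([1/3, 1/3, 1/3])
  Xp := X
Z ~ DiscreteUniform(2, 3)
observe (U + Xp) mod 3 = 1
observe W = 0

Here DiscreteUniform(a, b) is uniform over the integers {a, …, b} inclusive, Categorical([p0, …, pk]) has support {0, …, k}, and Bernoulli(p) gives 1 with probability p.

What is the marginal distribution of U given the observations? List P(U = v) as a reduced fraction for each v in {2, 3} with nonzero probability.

Enumerate traces; 48 have nonzero weight after conditioning:
  (W=0, Y=2, V=2, U=2, X=1, Z=2) weight 1/264
  (W=0, Y=2, V=2, U=2, X=1, Z=3) weight 1/264
  (W=0, Y=2, V=2, U=3, X=0, Z=2) weight 1/352
  (W=0, Y=2, V=2, U=3, X=0, Z=3) weight 1/352
  (W=0, Y=2, V=3, U=2, X=1, Z=2) weight 1/264
  (W=0, Y=2, V=3, U=2, X=1, Z=3) weight 1/264
  (W=0, Y=2, V=3, U=3, X=0, Z=2) weight 1/352
  (W=0, Y=2, V=3, U=3, X=0, Z=3) weight 1/352
  … 40 more
Group by U:
  weight(U=2) = 1/11
  weight(U=3) = 3/44
Total weight = 1/11 + 3/44 = 7/44
P(U=2 | obs) = 1/11 / 7/44 = 4/7
P(U=3 | obs) = 3/44 / 7/44 = 3/7

P(U=2) = 4/7, P(U=3) = 3/7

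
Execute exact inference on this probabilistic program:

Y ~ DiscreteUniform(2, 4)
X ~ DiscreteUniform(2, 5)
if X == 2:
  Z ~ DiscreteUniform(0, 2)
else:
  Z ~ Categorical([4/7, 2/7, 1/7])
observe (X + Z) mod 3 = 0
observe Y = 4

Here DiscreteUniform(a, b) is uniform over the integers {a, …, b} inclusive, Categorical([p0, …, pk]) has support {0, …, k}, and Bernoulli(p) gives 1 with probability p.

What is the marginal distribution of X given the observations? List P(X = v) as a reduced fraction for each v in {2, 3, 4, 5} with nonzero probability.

P(X=2) = 1/4, P(X=3) = 3/7, P(X=4) = 3/28, P(X=5) = 3/14

Enumerate traces; 4 have nonzero weight after conditioning:
  (Y=4, X=2, Z=1) weight 1/36
  (Y=4, X=3, Z=0) weight 1/21
  (Y=4, X=4, Z=2) weight 1/84
  (Y=4, X=5, Z=1) weight 1/42
Group by X:
  weight(X=2) = 1/36
  weight(X=3) = 1/21
  weight(X=4) = 1/84
  weight(X=5) = 1/42
Total weight = 1/36 + 1/21 + 1/84 + 1/42 = 1/9
P(X=2 | obs) = 1/36 / 1/9 = 1/4
P(X=3 | obs) = 1/21 / 1/9 = 3/7
P(X=4 | obs) = 1/84 / 1/9 = 3/28
P(X=5 | obs) = 1/42 / 1/9 = 3/14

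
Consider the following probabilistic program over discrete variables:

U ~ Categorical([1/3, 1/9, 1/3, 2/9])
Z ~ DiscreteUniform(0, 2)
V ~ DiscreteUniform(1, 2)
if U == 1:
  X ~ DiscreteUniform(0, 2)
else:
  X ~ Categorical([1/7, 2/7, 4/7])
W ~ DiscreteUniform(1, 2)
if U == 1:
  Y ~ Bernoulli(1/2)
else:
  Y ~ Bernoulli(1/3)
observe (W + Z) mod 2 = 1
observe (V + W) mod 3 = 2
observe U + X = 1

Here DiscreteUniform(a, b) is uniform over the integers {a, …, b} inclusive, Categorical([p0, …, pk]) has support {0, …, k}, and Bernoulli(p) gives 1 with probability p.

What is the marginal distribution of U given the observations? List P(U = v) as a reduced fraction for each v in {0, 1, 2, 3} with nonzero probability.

P(U=0) = 18/25, P(U=1) = 7/25

Enumerate traces; 8 have nonzero weight after conditioning:
  (U=0, Z=0, V=1, X=1, W=1, Y=0) weight 1/189
  (U=0, Z=0, V=1, X=1, W=1, Y=1) weight 1/378
  (U=0, Z=2, V=1, X=1, W=1, Y=0) weight 1/189
  (U=0, Z=2, V=1, X=1, W=1, Y=1) weight 1/378
  (U=1, Z=0, V=1, X=0, W=1, Y=0) weight 1/648
  (U=1, Z=0, V=1, X=0, W=1, Y=1) weight 1/648
  (U=1, Z=2, V=1, X=0, W=1, Y=0) weight 1/648
  (U=1, Z=2, V=1, X=0, W=1, Y=1) weight 1/648
Group by U:
  weight(U=0) = 1/63
  weight(U=1) = 1/162
Total weight = 1/63 + 1/162 = 25/1134
P(U=0 | obs) = 1/63 / 25/1134 = 18/25
P(U=1 | obs) = 1/162 / 25/1134 = 7/25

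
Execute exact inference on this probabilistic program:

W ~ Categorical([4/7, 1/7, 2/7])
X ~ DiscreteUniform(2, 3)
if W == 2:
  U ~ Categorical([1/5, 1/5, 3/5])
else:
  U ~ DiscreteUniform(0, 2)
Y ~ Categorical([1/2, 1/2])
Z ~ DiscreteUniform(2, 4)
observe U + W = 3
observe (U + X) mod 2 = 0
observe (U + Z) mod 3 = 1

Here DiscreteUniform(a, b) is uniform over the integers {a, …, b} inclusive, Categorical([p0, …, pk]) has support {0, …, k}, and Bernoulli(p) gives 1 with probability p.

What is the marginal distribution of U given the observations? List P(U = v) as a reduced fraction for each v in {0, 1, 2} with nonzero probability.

P(U=1) = 6/11, P(U=2) = 5/11

Enumerate traces; 4 have nonzero weight after conditioning:
  (W=1, X=2, U=2, Y=0, Z=2) weight 1/252
  (W=1, X=2, U=2, Y=1, Z=2) weight 1/252
  (W=2, X=3, U=1, Y=0, Z=3) weight 1/210
  (W=2, X=3, U=1, Y=1, Z=3) weight 1/210
Group by U:
  weight(U=1) = 1/105
  weight(U=2) = 1/126
Total weight = 1/105 + 1/126 = 11/630
P(U=1 | obs) = 1/105 / 11/630 = 6/11
P(U=2 | obs) = 1/126 / 11/630 = 5/11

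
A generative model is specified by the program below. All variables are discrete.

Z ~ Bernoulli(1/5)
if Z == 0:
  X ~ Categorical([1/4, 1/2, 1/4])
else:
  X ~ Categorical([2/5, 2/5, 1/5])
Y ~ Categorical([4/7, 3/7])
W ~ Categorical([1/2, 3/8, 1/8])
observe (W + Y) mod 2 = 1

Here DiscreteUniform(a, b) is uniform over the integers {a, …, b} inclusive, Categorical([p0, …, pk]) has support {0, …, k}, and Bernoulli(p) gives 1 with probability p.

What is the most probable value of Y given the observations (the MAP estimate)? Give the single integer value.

argmax_v P(Y = v | obs) = 1

Enumerate traces; 18 have nonzero weight after conditioning:
  (Z=0, X=0, Y=0, W=1) weight 3/70
  (Z=0, X=0, Y=1, W=0) weight 3/70
  (Z=0, X=0, Y=1, W=2) weight 3/280
  (Z=0, X=1, Y=0, W=1) weight 3/35
  (Z=0, X=1, Y=1, W=0) weight 3/35
  (Z=0, X=1, Y=1, W=2) weight 3/140
  (Z=0, X=2, Y=0, W=1) weight 3/70
  (Z=0, X=2, Y=1, W=0) weight 3/70
  … 10 more
Group by Y:
  weight(Y=0) = 3/14
  weight(Y=1) = 15/56
Total weight = 3/14 + 15/56 = 27/56
P(Y=0 | obs) = 3/14 / 27/56 = 4/9
P(Y=1 | obs) = 15/56 / 27/56 = 5/9
argmax = 1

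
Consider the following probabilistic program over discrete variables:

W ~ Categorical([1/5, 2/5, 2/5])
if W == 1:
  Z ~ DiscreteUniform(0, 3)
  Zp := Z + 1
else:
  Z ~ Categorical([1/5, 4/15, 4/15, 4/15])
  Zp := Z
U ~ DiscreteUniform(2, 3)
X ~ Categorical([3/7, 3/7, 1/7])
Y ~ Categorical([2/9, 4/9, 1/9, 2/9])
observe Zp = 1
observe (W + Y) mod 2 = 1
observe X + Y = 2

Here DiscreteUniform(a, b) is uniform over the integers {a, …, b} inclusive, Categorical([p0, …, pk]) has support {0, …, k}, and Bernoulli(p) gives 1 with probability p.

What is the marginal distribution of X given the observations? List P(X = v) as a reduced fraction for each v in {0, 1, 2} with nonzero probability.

Enumerate traces; 8 have nonzero weight after conditioning:
  (W=0, Z=1, U=2, X=1, Y=1) weight 8/1575
  (W=0, Z=1, U=3, X=1, Y=1) weight 8/1575
  (W=1, Z=0, U=2, X=0, Y=2) weight 1/420
  (W=1, Z=0, U=2, X=2, Y=0) weight 1/630
  (W=1, Z=0, U=3, X=0, Y=2) weight 1/420
  (W=1, Z=0, U=3, X=2, Y=0) weight 1/630
  (W=2, Z=1, U=2, X=1, Y=1) weight 16/1575
  (W=2, Z=1, U=3, X=1, Y=1) weight 16/1575
Group by X:
  weight(X=0) = 1/210
  weight(X=1) = 16/525
  weight(X=2) = 1/315
Total weight = 1/210 + 16/525 + 1/315 = 121/3150
P(X=0 | obs) = 1/210 / 121/3150 = 15/121
P(X=1 | obs) = 16/525 / 121/3150 = 96/121
P(X=2 | obs) = 1/315 / 121/3150 = 10/121

P(X=0) = 15/121, P(X=1) = 96/121, P(X=2) = 10/121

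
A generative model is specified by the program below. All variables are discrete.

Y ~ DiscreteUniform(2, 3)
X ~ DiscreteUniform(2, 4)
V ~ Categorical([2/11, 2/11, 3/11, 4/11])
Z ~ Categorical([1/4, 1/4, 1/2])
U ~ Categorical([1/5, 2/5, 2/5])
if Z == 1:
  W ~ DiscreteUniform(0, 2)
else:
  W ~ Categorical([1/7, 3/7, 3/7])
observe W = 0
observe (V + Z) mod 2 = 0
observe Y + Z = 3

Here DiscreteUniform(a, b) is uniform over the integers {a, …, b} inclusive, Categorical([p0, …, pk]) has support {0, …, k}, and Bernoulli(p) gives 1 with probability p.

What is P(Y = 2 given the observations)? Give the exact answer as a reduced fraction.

P(Y = 2 | obs) = 14/19

Enumerate traces; 36 have nonzero weight after conditioning:
  (Y=2, X=2, V=1, Z=1, U=0, W=0) weight 1/1980
  (Y=2, X=2, V=1, Z=1, U=1, W=0) weight 1/990
  (Y=2, X=2, V=1, Z=1, U=2, W=0) weight 1/990
  (Y=2, X=2, V=3, Z=1, U=0, W=0) weight 1/990
  (Y=2, X=2, V=3, Z=1, U=1, W=0) weight 1/495
  (Y=2, X=2, V=3, Z=1, U=2, W=0) weight 1/495
  (Y=2, X=3, V=1, Z=1, U=0, W=0) weight 1/1980
  (Y=2, X=3, V=1, Z=1, U=1, W=0) weight 1/990
  (Y=3, X=2, V=0, Z=0, U=0, W=0) weight 1/4620
  … 27 more
Group by Y:
  weight(Y=2) = 1/44
  weight(Y=3) = 5/616
Total weight = 1/44 + 5/616 = 19/616
P(Y=2 | obs) = 1/44 / 19/616 = 14/19
P(Y=3 | obs) = 5/616 / 19/616 = 5/19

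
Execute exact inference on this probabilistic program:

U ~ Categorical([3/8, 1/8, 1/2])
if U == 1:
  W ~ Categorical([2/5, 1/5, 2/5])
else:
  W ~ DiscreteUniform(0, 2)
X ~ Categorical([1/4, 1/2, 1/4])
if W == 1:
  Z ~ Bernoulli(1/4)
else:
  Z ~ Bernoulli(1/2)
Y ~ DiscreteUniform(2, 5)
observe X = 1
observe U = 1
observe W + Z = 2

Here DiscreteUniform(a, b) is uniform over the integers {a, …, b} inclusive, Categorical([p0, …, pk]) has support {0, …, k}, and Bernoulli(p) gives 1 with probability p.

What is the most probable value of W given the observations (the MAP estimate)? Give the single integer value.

Enumerate traces; 8 have nonzero weight after conditioning:
  (U=1, W=1, X=1, Z=1, Y=2) weight 1/1280
  (U=1, W=1, X=1, Z=1, Y=3) weight 1/1280
  (U=1, W=1, X=1, Z=1, Y=4) weight 1/1280
  (U=1, W=1, X=1, Z=1, Y=5) weight 1/1280
  (U=1, W=2, X=1, Z=0, Y=2) weight 1/320
  (U=1, W=2, X=1, Z=0, Y=3) weight 1/320
  (U=1, W=2, X=1, Z=0, Y=4) weight 1/320
  (U=1, W=2, X=1, Z=0, Y=5) weight 1/320
Group by W:
  weight(W=1) = 1/320
  weight(W=2) = 1/80
Total weight = 1/320 + 1/80 = 1/64
P(W=1 | obs) = 1/320 / 1/64 = 1/5
P(W=2 | obs) = 1/80 / 1/64 = 4/5
argmax = 2

argmax_v P(W = v | obs) = 2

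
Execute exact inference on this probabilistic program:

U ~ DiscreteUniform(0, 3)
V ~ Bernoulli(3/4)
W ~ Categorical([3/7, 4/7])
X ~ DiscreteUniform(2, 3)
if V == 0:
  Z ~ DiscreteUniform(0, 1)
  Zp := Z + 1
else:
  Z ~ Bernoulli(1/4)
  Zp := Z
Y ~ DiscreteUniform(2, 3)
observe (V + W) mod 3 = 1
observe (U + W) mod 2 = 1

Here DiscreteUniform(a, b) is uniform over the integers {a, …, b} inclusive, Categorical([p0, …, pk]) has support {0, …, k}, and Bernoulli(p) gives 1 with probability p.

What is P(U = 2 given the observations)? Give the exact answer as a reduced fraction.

P(U = 2 | obs) = 2/13

Enumerate traces; 32 have nonzero weight after conditioning:
  (U=0, V=0, W=1, X=2, Z=0, Y=2) weight 1/224
  (U=0, V=0, W=1, X=2, Z=0, Y=3) weight 1/224
  (U=0, V=0, W=1, X=2, Z=1, Y=2) weight 1/224
  (U=0, V=0, W=1, X=2, Z=1, Y=3) weight 1/224
  (U=0, V=0, W=1, X=3, Z=0, Y=2) weight 1/224
  (U=0, V=0, W=1, X=3, Z=0, Y=3) weight 1/224
  (U=0, V=0, W=1, X=3, Z=1, Y=2) weight 1/224
  (U=0, V=0, W=1, X=3, Z=1, Y=3) weight 1/224
  (U=1, V=1, W=0, X=2, Z=0, Y=2) weight 27/1792
  (U=2, V=0, W=1, X=2, Z=0, Y=2) weight 1/224
  … 22 more
Group by U:
  weight(U=0) = 1/28
  weight(U=1) = 9/112
  weight(U=2) = 1/28
  weight(U=3) = 9/112
Total weight = 1/28 + 9/112 + 1/28 + 9/112 = 13/56
P(U=0 | obs) = 1/28 / 13/56 = 2/13
P(U=1 | obs) = 9/112 / 13/56 = 9/26
P(U=2 | obs) = 1/28 / 13/56 = 2/13
P(U=3 | obs) = 9/112 / 13/56 = 9/26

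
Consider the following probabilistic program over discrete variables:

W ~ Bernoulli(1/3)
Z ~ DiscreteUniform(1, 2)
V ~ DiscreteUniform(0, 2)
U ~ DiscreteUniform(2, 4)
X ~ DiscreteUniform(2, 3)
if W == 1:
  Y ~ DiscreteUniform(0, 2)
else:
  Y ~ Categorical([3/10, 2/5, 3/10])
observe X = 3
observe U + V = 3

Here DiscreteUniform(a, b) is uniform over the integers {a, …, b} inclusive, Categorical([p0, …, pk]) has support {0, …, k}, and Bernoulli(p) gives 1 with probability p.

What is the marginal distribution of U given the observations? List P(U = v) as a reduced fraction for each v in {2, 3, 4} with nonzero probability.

P(U=2) = 1/2, P(U=3) = 1/2

Enumerate traces; 24 have nonzero weight after conditioning:
  (W=0, Z=1, V=0, U=3, X=3, Y=0) weight 1/180
  (W=0, Z=1, V=0, U=3, X=3, Y=1) weight 1/135
  (W=0, Z=1, V=0, U=3, X=3, Y=2) weight 1/180
  (W=0, Z=1, V=1, U=2, X=3, Y=0) weight 1/180
  (W=0, Z=1, V=1, U=2, X=3, Y=1) weight 1/135
  (W=0, Z=1, V=1, U=2, X=3, Y=2) weight 1/180
  (W=0, Z=2, V=0, U=3, X=3, Y=0) weight 1/180
  (W=0, Z=2, V=0, U=3, X=3, Y=1) weight 1/135
  … 16 more
Group by U:
  weight(U=2) = 1/18
  weight(U=3) = 1/18
Total weight = 1/18 + 1/18 = 1/9
P(U=2 | obs) = 1/18 / 1/9 = 1/2
P(U=3 | obs) = 1/18 / 1/9 = 1/2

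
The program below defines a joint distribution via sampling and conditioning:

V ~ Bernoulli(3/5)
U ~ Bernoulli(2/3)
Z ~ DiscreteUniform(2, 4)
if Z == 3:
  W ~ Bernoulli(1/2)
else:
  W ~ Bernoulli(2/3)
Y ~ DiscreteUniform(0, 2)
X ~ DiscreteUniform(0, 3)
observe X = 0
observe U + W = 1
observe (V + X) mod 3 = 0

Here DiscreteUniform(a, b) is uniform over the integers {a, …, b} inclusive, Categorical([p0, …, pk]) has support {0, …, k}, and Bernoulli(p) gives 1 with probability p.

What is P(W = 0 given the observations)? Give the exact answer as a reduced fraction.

Enumerate traces; 18 have nonzero weight after conditioning:
  (V=0, U=0, Z=2, W=1, Y=0, X=0) weight 1/405
  (V=0, U=0, Z=2, W=1, Y=1, X=0) weight 1/405
  (V=0, U=0, Z=2, W=1, Y=2, X=0) weight 1/405
  (V=0, U=0, Z=3, W=1, Y=0, X=0) weight 1/540
  (V=0, U=0, Z=3, W=1, Y=1, X=0) weight 1/540
  (V=0, U=0, Z=3, W=1, Y=2, X=0) weight 1/540
  (V=0, U=0, Z=4, W=1, Y=0, X=0) weight 1/405
  (V=0, U=0, Z=4, W=1, Y=1, X=0) weight 1/405
  (V=0, U=1, Z=2, W=0, Y=0, X=0) weight 1/405
  … 9 more
Group by W:
  weight(W=0) = 7/270
  weight(W=1) = 11/540
Total weight = 7/270 + 11/540 = 5/108
P(W=0 | obs) = 7/270 / 5/108 = 14/25
P(W=1 | obs) = 11/540 / 5/108 = 11/25

P(W = 0 | obs) = 14/25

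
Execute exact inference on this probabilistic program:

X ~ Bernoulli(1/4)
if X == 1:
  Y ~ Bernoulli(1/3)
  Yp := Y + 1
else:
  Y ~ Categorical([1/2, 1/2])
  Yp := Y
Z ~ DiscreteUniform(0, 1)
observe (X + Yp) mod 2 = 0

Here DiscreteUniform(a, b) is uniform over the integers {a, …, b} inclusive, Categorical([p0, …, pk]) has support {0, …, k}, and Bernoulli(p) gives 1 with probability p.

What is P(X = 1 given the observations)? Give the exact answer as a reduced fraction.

P(X = 1 | obs) = 4/13

Enumerate traces; 4 have nonzero weight after conditioning:
  (X=0, Y=0, Z=0) weight 3/16
  (X=0, Y=0, Z=1) weight 3/16
  (X=1, Y=0, Z=0) weight 1/12
  (X=1, Y=0, Z=1) weight 1/12
Group by X:
  weight(X=0) = 3/8
  weight(X=1) = 1/6
Total weight = 3/8 + 1/6 = 13/24
P(X=0 | obs) = 3/8 / 13/24 = 9/13
P(X=1 | obs) = 1/6 / 13/24 = 4/13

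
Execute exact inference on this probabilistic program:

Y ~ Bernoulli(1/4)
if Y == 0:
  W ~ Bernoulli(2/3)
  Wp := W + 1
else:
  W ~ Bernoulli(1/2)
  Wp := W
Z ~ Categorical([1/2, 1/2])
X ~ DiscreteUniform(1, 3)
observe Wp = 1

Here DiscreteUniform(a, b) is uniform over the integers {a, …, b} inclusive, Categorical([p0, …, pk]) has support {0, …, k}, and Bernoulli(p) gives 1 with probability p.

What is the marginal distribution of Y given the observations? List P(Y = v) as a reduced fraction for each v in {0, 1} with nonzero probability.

P(Y=0) = 2/3, P(Y=1) = 1/3

Enumerate traces; 12 have nonzero weight after conditioning:
  (Y=0, W=0, Z=0, X=1) weight 1/24
  (Y=0, W=0, Z=0, X=2) weight 1/24
  (Y=0, W=0, Z=0, X=3) weight 1/24
  (Y=0, W=0, Z=1, X=1) weight 1/24
  (Y=0, W=0, Z=1, X=2) weight 1/24
  (Y=0, W=0, Z=1, X=3) weight 1/24
  (Y=1, W=1, Z=0, X=1) weight 1/48
  (Y=1, W=1, Z=0, X=2) weight 1/48
  … 4 more
Group by Y:
  weight(Y=0) = 1/4
  weight(Y=1) = 1/8
Total weight = 1/4 + 1/8 = 3/8
P(Y=0 | obs) = 1/4 / 3/8 = 2/3
P(Y=1 | obs) = 1/8 / 3/8 = 1/3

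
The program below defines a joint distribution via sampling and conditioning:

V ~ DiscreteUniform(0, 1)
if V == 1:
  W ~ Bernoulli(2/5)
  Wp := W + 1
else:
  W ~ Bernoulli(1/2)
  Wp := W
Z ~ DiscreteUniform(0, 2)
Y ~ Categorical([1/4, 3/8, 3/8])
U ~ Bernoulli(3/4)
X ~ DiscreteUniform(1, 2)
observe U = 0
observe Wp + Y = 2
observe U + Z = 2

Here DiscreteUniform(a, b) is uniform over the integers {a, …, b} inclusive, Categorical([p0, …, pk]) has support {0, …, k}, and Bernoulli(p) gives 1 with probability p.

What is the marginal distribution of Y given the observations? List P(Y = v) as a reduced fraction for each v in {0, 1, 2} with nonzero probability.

Enumerate traces; 8 have nonzero weight after conditioning:
  (V=0, W=0, Z=2, Y=2, U=0, X=1) weight 1/256
  (V=0, W=0, Z=2, Y=2, U=0, X=2) weight 1/256
  (V=0, W=1, Z=2, Y=1, U=0, X=1) weight 1/256
  (V=0, W=1, Z=2, Y=1, U=0, X=2) weight 1/256
  (V=1, W=0, Z=2, Y=1, U=0, X=1) weight 3/640
  (V=1, W=0, Z=2, Y=1, U=0, X=2) weight 3/640
  (V=1, W=1, Z=2, Y=0, U=0, X=1) weight 1/480
  (V=1, W=1, Z=2, Y=0, U=0, X=2) weight 1/480
Group by Y:
  weight(Y=0) = 1/240
  weight(Y=1) = 11/640
  weight(Y=2) = 1/128
Total weight = 1/240 + 11/640 + 1/128 = 7/240
P(Y=0 | obs) = 1/240 / 7/240 = 1/7
P(Y=1 | obs) = 11/640 / 7/240 = 33/56
P(Y=2 | obs) = 1/128 / 7/240 = 15/56

P(Y=0) = 1/7, P(Y=1) = 33/56, P(Y=2) = 15/56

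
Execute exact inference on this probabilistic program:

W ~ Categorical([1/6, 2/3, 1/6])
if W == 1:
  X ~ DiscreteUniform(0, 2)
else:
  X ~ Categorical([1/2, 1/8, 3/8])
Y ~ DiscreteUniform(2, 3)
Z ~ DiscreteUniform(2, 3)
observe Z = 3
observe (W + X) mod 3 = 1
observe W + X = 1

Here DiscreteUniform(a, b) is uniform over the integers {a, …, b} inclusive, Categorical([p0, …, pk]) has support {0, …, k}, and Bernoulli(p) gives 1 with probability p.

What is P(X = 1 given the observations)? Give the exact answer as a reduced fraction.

Enumerate traces; 4 have nonzero weight after conditioning:
  (W=0, X=1, Y=2, Z=3) weight 1/192
  (W=0, X=1, Y=3, Z=3) weight 1/192
  (W=1, X=0, Y=2, Z=3) weight 1/18
  (W=1, X=0, Y=3, Z=3) weight 1/18
Group by X:
  weight(X=0) = 1/9
  weight(X=1) = 1/96
Total weight = 1/9 + 1/96 = 35/288
P(X=0 | obs) = 1/9 / 35/288 = 32/35
P(X=1 | obs) = 1/96 / 35/288 = 3/35

P(X = 1 | obs) = 3/35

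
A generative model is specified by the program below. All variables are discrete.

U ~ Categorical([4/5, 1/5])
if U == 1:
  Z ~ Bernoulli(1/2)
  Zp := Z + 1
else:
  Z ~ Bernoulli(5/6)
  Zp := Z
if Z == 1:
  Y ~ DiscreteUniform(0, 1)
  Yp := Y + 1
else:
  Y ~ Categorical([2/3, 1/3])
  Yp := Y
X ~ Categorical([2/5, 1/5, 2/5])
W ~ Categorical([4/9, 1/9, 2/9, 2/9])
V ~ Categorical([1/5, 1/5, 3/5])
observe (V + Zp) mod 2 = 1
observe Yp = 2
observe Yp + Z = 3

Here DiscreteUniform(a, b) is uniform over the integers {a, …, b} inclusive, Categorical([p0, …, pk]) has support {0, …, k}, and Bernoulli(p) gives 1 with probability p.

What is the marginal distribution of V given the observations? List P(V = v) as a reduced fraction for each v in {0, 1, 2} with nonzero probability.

P(V=0) = 20/83, P(V=1) = 3/83, P(V=2) = 60/83

Enumerate traces; 36 have nonzero weight after conditioning:
  (U=0, Z=1, Y=1, X=0, W=0, V=0) weight 8/675
  (U=0, Z=1, Y=1, X=0, W=0, V=2) weight 8/225
  (U=0, Z=1, Y=1, X=0, W=1, V=0) weight 2/675
  (U=0, Z=1, Y=1, X=0, W=1, V=2) weight 2/225
  (U=0, Z=1, Y=1, X=0, W=2, V=0) weight 4/675
  (U=0, Z=1, Y=1, X=0, W=2, V=2) weight 4/225
  (U=0, Z=1, Y=1, X=0, W=3, V=0) weight 4/675
  (U=0, Z=1, Y=1, X=0, W=3, V=2) weight 4/225
  (U=1, Z=1, Y=1, X=0, W=0, V=1) weight 2/1125
  … 27 more
Group by V:
  weight(V=0) = 1/15
  weight(V=1) = 1/100
  weight(V=2) = 1/5
Total weight = 1/15 + 1/100 + 1/5 = 83/300
P(V=0 | obs) = 1/15 / 83/300 = 20/83
P(V=1 | obs) = 1/100 / 83/300 = 3/83
P(V=2 | obs) = 1/5 / 83/300 = 60/83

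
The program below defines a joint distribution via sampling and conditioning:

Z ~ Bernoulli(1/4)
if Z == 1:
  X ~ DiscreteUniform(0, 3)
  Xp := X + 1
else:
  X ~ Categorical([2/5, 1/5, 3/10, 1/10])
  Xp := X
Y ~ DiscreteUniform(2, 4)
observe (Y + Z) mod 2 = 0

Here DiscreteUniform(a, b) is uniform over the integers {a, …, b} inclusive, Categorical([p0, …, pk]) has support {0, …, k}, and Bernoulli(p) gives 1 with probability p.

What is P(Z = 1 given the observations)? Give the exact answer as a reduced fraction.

Enumerate traces; 12 have nonzero weight after conditioning:
  (Z=0, X=0, Y=2) weight 1/10
  (Z=0, X=0, Y=4) weight 1/10
  (Z=0, X=1, Y=2) weight 1/20
  (Z=0, X=1, Y=4) weight 1/20
  (Z=0, X=2, Y=2) weight 3/40
  (Z=0, X=2, Y=4) weight 3/40
  (Z=0, X=3, Y=2) weight 1/40
  (Z=0, X=3, Y=4) weight 1/40
  (Z=1, X=0, Y=3) weight 1/48
  … 3 more
Group by Z:
  weight(Z=0) = 1/2
  weight(Z=1) = 1/12
Total weight = 1/2 + 1/12 = 7/12
P(Z=0 | obs) = 1/2 / 7/12 = 6/7
P(Z=1 | obs) = 1/12 / 7/12 = 1/7

P(Z = 1 | obs) = 1/7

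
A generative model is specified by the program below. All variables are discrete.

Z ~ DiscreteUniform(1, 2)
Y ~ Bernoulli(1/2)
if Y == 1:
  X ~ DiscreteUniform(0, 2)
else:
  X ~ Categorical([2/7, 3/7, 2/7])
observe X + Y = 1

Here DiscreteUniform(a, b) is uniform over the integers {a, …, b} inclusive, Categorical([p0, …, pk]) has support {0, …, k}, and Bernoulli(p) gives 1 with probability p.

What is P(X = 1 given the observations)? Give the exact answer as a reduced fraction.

Enumerate traces; 4 have nonzero weight after conditioning:
  (Z=1, Y=0, X=1) weight 3/28
  (Z=1, Y=1, X=0) weight 1/12
  (Z=2, Y=0, X=1) weight 3/28
  (Z=2, Y=1, X=0) weight 1/12
Group by X:
  weight(X=0) = 1/6
  weight(X=1) = 3/14
Total weight = 1/6 + 3/14 = 8/21
P(X=0 | obs) = 1/6 / 8/21 = 7/16
P(X=1 | obs) = 3/14 / 8/21 = 9/16

P(X = 1 | obs) = 9/16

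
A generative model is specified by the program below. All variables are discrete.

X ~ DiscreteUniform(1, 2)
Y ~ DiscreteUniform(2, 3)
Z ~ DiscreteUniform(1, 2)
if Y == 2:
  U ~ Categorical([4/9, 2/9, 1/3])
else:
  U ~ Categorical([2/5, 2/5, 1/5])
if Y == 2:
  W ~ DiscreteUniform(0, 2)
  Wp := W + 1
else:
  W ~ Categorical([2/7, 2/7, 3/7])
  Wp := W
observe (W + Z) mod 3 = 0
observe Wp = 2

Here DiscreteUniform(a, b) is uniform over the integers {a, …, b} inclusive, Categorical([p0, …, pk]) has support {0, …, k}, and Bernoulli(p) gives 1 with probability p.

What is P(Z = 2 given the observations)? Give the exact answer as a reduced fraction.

P(Z = 2 | obs) = 7/16

Enumerate traces; 12 have nonzero weight after conditioning:
  (X=1, Y=2, Z=2, U=0, W=1) weight 1/54
  (X=1, Y=2, Z=2, U=1, W=1) weight 1/108
  (X=1, Y=2, Z=2, U=2, W=1) weight 1/72
  (X=1, Y=3, Z=1, U=0, W=2) weight 3/140
  (X=1, Y=3, Z=1, U=1, W=2) weight 3/140
  (X=1, Y=3, Z=1, U=2, W=2) weight 3/280
  (X=2, Y=2, Z=2, U=0, W=1) weight 1/54
  (X=2, Y=2, Z=2, U=1, W=1) weight 1/108
  … 4 more
Group by Z:
  weight(Z=1) = 3/28
  weight(Z=2) = 1/12
Total weight = 3/28 + 1/12 = 4/21
P(Z=1 | obs) = 3/28 / 4/21 = 9/16
P(Z=2 | obs) = 1/12 / 4/21 = 7/16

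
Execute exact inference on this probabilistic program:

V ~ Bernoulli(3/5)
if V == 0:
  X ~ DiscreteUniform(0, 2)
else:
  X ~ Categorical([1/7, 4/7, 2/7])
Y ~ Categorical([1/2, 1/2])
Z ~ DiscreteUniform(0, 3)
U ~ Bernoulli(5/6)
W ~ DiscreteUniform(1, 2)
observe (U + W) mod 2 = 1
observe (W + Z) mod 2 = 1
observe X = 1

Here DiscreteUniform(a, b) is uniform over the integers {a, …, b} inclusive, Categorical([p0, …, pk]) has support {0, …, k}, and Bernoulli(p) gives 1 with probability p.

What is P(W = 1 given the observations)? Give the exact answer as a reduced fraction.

Enumerate traces; 16 have nonzero weight after conditioning:
  (V=0, X=1, Y=0, Z=0, U=0, W=1) weight 1/720
  (V=0, X=1, Y=0, Z=1, U=1, W=2) weight 1/144
  (V=0, X=1, Y=0, Z=2, U=0, W=1) weight 1/720
  (V=0, X=1, Y=0, Z=3, U=1, W=2) weight 1/144
  (V=0, X=1, Y=1, Z=0, U=0, W=1) weight 1/720
  (V=0, X=1, Y=1, Z=1, U=1, W=2) weight 1/144
  (V=0, X=1, Y=1, Z=2, U=0, W=1) weight 1/720
  (V=0, X=1, Y=1, Z=3, U=1, W=2) weight 1/144
  … 8 more
Group by W:
  weight(W=1) = 5/252
  weight(W=2) = 25/252
Total weight = 5/252 + 25/252 = 5/42
P(W=1 | obs) = 5/252 / 5/42 = 1/6
P(W=2 | obs) = 25/252 / 5/42 = 5/6

P(W = 1 | obs) = 1/6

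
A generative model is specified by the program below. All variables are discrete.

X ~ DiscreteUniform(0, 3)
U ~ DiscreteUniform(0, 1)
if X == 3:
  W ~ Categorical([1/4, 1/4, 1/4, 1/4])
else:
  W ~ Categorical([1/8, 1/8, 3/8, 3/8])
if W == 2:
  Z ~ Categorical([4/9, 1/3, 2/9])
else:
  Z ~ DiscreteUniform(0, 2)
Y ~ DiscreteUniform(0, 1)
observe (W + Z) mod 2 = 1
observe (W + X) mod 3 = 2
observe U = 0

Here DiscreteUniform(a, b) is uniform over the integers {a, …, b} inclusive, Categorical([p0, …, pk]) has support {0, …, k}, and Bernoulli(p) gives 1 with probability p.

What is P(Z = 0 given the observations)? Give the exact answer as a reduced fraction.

Enumerate traces; 14 have nonzero weight after conditioning:
  (X=0, U=0, W=2, Z=1, Y=0) weight 1/128
  (X=0, U=0, W=2, Z=1, Y=1) weight 1/128
  (X=1, U=0, W=1, Z=0, Y=0) weight 1/384
  (X=1, U=0, W=1, Z=0, Y=1) weight 1/384
  (X=1, U=0, W=1, Z=2, Y=0) weight 1/384
  (X=1, U=0, W=1, Z=2, Y=1) weight 1/384
  (X=2, U=0, W=0, Z=1, Y=0) weight 1/384
  (X=2, U=0, W=0, Z=1, Y=1) weight 1/384
  … 6 more
Group by Z:
  weight(Z=0) = 1/48
  weight(Z=1) = 1/32
  weight(Z=2) = 1/48
Total weight = 1/48 + 1/32 + 1/48 = 7/96
P(Z=0 | obs) = 1/48 / 7/96 = 2/7
P(Z=1 | obs) = 1/32 / 7/96 = 3/7
P(Z=2 | obs) = 1/48 / 7/96 = 2/7

P(Z = 0 | obs) = 2/7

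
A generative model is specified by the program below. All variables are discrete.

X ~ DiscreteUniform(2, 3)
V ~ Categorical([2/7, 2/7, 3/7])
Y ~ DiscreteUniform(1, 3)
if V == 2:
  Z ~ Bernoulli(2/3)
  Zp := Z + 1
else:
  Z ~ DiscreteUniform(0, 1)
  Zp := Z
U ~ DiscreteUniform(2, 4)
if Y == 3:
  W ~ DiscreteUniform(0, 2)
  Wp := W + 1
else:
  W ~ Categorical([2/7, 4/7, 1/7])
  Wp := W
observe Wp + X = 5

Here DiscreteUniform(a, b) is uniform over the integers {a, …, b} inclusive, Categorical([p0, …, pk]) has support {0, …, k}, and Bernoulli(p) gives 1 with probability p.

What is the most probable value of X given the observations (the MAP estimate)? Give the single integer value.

Enumerate traces; 72 have nonzero weight after conditioning:
  (X=2, V=0, Y=3, Z=0, U=2, W=2) weight 1/378
  (X=2, V=0, Y=3, Z=0, U=3, W=2) weight 1/378
  (X=2, V=0, Y=3, Z=0, U=4, W=2) weight 1/378
  (X=2, V=0, Y=3, Z=1, U=2, W=2) weight 1/378
  (X=2, V=0, Y=3, Z=1, U=3, W=2) weight 1/378
  (X=2, V=0, Y=3, Z=1, U=4, W=2) weight 1/378
  (X=2, V=1, Y=3, Z=0, U=2, W=2) weight 1/378
  (X=2, V=1, Y=3, Z=0, U=3, W=2) weight 1/378
  (X=3, V=0, Y=1, Z=0, U=2, W=2) weight 1/882
  … 63 more
Group by X:
  weight(X=2) = 1/18
  weight(X=3) = 13/126
Total weight = 1/18 + 13/126 = 10/63
P(X=2 | obs) = 1/18 / 10/63 = 7/20
P(X=3 | obs) = 13/126 / 10/63 = 13/20
argmax = 3

argmax_v P(X = v | obs) = 3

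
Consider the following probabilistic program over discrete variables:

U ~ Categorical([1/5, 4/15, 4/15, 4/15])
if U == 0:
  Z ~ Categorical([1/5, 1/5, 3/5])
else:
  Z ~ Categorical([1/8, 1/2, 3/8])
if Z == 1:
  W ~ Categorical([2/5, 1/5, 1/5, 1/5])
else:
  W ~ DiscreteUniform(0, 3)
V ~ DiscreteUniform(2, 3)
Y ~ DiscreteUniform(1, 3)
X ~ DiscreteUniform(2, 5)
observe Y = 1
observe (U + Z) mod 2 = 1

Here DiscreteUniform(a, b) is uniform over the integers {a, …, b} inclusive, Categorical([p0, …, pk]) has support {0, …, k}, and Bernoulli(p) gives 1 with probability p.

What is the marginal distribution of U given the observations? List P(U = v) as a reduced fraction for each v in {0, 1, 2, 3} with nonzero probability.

P(U=0) = 1/11, P(U=1) = 10/33, P(U=2) = 10/33, P(U=3) = 10/33

Enumerate traces; 192 have nonzero weight after conditioning:
  (U=0, Z=1, W=0, V=2, Y=1, X=2) weight 1/1500
  (U=0, Z=1, W=0, V=2, Y=1, X=3) weight 1/1500
  (U=0, Z=1, W=0, V=2, Y=1, X=4) weight 1/1500
  (U=0, Z=1, W=0, V=2, Y=1, X=5) weight 1/1500
  (U=0, Z=1, W=0, V=3, Y=1, X=2) weight 1/1500
  (U=0, Z=1, W=0, V=3, Y=1, X=3) weight 1/1500
  (U=0, Z=1, W=0, V=3, Y=1, X=4) weight 1/1500
  (U=0, Z=1, W=0, V=3, Y=1, X=5) weight 1/1500
  (U=1, Z=0, W=0, V=2, Y=1, X=2) weight 1/2880
  (U=2, Z=1, W=0, V=2, Y=1, X=2) weight 1/450
  … 182 more
Group by U:
  weight(U=0) = 1/75
  weight(U=1) = 2/45
  weight(U=2) = 2/45
  weight(U=3) = 2/45
Total weight = 1/75 + 2/45 + 2/45 + 2/45 = 11/75
P(U=0 | obs) = 1/75 / 11/75 = 1/11
P(U=1 | obs) = 2/45 / 11/75 = 10/33
P(U=2 | obs) = 2/45 / 11/75 = 10/33
P(U=3 | obs) = 2/45 / 11/75 = 10/33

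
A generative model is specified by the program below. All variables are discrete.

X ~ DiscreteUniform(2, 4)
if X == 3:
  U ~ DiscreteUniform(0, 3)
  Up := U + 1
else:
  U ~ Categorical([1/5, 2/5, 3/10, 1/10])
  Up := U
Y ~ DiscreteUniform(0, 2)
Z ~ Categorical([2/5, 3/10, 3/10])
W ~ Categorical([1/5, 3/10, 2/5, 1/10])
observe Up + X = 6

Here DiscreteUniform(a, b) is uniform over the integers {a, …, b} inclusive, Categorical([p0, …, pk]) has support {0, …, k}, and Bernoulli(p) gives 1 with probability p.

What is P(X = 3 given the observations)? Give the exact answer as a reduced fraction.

P(X = 3 | obs) = 5/11

Enumerate traces; 72 have nonzero weight after conditioning:
  (X=3, U=2, Y=0, Z=0, W=0) weight 1/450
  (X=3, U=2, Y=0, Z=0, W=1) weight 1/300
  (X=3, U=2, Y=0, Z=0, W=2) weight 1/225
  (X=3, U=2, Y=0, Z=0, W=3) weight 1/900
  (X=3, U=2, Y=0, Z=1, W=0) weight 1/600
  (X=3, U=2, Y=0, Z=1, W=1) weight 1/400
  (X=3, U=2, Y=0, Z=1, W=2) weight 1/300
  (X=3, U=2, Y=0, Z=1, W=3) weight 1/1200
  (X=4, U=2, Y=0, Z=0, W=0) weight 1/375
  … 63 more
Group by X:
  weight(X=3) = 1/12
  weight(X=4) = 1/10
Total weight = 1/12 + 1/10 = 11/60
P(X=3 | obs) = 1/12 / 11/60 = 5/11
P(X=4 | obs) = 1/10 / 11/60 = 6/11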